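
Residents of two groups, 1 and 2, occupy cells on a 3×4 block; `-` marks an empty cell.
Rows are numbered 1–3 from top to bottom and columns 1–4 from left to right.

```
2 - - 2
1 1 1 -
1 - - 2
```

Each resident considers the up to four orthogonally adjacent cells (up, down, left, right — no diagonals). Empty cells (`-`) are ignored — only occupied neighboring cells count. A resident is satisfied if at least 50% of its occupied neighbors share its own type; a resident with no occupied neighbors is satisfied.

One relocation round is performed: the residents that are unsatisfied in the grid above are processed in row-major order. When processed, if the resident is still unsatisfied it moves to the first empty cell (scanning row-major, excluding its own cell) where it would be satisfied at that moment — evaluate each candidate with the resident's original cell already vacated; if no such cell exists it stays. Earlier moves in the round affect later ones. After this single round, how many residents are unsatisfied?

Initially unsatisfied (in order): (1,1).
  (1,1) → (1,3).
Resulting grid:
- - 2 2
1 1 1 -
1 - - 2
All satisfied now.

0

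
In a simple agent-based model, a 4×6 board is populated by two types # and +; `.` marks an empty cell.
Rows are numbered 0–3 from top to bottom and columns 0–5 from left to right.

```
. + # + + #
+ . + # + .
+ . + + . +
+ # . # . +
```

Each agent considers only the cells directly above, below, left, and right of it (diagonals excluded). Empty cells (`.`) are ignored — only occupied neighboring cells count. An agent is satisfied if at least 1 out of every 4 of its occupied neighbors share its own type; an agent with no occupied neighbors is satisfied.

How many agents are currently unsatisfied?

Row 0: (0,1)+ 0/1 ✗ · (0,2)# 0/3 ✗ · (0,3)+ 1/3 ✓ · (0,4)+ 2/3 ✓ · (0,5)# 0/1 ✗
Row 1: (1,0)+ 1/1 ✓ · (1,2)+ 1/3 ✓ · (1,3)# 0/4 ✗ · (1,4)+ 1/2 ✓
Row 2: (2,0)+ 2/2 ✓ · (2,2)+ 2/2 ✓ · (2,3)+ 1/3 ✓ · (2,5)+ 1/1 ✓
Row 3: (3,0)+ 1/2 ✓ · (3,1)# 0/1 ✗ · (3,3)# 0/1 ✗ · (3,5)+ 1/1 ✓
Unsatisfied: (0,1), (0,2), (0,5), (1,3), (3,1), (3,3) — 6 in total.

6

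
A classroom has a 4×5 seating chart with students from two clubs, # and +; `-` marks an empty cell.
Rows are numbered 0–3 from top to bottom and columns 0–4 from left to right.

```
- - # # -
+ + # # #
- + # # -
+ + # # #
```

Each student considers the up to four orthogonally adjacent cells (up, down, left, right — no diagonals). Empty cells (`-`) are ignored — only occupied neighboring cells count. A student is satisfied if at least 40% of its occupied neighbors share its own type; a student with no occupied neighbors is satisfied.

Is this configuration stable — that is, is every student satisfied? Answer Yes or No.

Yes

Row 0: (0,2)# 2/2 ✓ · (0,3)# 2/2 ✓
Row 1: (1,0)+ 1/1 ✓ · (1,1)+ 2/3 ✓ · (1,2)# 3/4 ✓ · (1,3)# 4/4 ✓ · (1,4)# 1/1 ✓
Row 2: (2,1)+ 2/3 ✓ · (2,2)# 3/4 ✓ · (2,3)# 3/3 ✓
Row 3: (3,0)+ 1/1 ✓ · (3,1)+ 2/3 ✓ · (3,2)# 2/3 ✓ · (3,3)# 3/3 ✓ · (3,4)# 1/1 ✓
All meet the threshold, so the configuration is stable.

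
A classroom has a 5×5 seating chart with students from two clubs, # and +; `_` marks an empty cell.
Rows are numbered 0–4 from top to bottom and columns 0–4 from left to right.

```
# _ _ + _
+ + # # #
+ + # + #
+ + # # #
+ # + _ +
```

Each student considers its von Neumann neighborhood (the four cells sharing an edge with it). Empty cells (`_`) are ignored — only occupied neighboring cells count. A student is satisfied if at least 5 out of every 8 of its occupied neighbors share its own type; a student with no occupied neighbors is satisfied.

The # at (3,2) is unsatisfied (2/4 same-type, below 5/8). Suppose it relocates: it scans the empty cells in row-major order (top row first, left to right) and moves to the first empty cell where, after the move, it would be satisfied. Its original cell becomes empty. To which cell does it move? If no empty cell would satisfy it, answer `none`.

Vacating (3,2). Empty cells in order:
  (0,1): 1/2 same-type → still unsatisfied.
  (0,2): 1/2 same-type → still unsatisfied.
  (0,4): 1/2 same-type → still unsatisfied.
  (4,3): 1/3 same-type → still unsatisfied.

none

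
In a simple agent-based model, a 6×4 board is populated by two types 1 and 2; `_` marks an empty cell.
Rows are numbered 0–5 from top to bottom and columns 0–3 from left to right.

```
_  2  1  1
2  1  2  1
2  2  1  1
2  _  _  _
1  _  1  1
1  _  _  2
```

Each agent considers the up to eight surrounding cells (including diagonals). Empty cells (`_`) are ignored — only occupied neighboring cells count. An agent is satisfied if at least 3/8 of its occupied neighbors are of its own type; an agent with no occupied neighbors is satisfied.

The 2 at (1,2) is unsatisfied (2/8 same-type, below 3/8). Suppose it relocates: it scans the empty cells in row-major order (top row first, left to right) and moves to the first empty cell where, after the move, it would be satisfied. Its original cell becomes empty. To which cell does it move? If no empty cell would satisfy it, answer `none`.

Vacating (1,2). Empty cells in order:
  (0,0): 2/3 same-type → satisfied — stop here.

(0,0)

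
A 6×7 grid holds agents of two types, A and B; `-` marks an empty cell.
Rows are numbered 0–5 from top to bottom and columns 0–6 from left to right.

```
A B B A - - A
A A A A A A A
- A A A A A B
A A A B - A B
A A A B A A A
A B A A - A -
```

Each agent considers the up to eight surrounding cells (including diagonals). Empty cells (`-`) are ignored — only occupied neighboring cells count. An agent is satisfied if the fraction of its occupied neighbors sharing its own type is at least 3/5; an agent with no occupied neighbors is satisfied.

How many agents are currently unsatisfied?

7

(0,0)A 2/3 ok
(0,1)B 1/5 unhappy
(0,2)B 1/5 unhappy
(0,3)A 3/4 ok
(0,6)A 2/2 ok
(1,0)A 3/4 ok
(1,1)A 5/7 ok
(1,2)A 6/8 ok
(1,3)A 6/7 ok
(1,4)A 6/6 ok
(1,5)A 5/6 ok
(1,6)A 3/4 ok
(2,1)A 7/7 ok
(2,2)A 7/8 ok
(2,3)A 6/7 ok
(2,4)A 6/7 ok
(2,5)A 5/7 ok
(2,6)B 1/5 unhappy
(3,0)A 4/4 ok
(3,1)A 7/7 ok
(3,2)A 6/8 ok
(3,3)B 1/7 unhappy
(3,5)A 5/7 ok
(3,6)B 1/5 unhappy
(4,0)A 4/5 ok
(4,1)A 7/8 ok
(4,2)A 5/8 ok
(4,3)B 1/6 unhappy
(4,4)A 4/6 ok
(4,5)A 4/5 ok
(4,6)A 3/4 ok
(5,0)A 2/3 ok
(5,1)B 0/5 unhappy
(5,2)A 3/5 ok
(5,3)A 3/4 ok
(5,5)A 3/3 ok
Unsatisfied: (0,1), (0,2), (2,6), (3,3), (3,6), (4,3), (5,1) — 7 in total.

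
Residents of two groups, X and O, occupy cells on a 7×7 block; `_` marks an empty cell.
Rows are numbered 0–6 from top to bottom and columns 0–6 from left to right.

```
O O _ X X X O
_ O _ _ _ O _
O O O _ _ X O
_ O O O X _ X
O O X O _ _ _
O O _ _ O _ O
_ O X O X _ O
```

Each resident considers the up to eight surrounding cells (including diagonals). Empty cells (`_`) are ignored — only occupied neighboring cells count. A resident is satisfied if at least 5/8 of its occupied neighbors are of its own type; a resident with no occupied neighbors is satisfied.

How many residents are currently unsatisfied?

Row 0: (0,0)O 2/2 ok · (0,1)O 2/2 ok · (0,3)X 1/1 ok · (0,4)X 2/3 ok · (0,5)X 1/3 unhappy · (0,6)O 1/2 unhappy
Row 1: (1,1)O 5/5 ok · (1,5)O 2/5 unhappy
Row 2: (2,0)O 3/3 ok · (2,1)O 5/5 ok · (2,2)O 5/5 ok · (2,5)X 2/4 unhappy · (2,6)O 1/3 unhappy
Row 3: (3,1)O 6/7 ok · (3,2)O 6/7 ok · (3,3)O 3/5 unhappy · (3,4)X 1/3 unhappy · (3,6)X 1/2 unhappy
Row 4: (4,0)O 4/4 ok · (4,1)O 5/6 ok · (4,2)X 0/6 unhappy · (4,3)O 3/5 unhappy
Row 5: (5,0)O 4/4 ok · (5,1)O 4/6 ok · (5,4)O 2/3 ok · (5,6)O 1/1 ok
Row 6: (6,1)O 2/3 ok · (6,2)X 0/3 unhappy · (6,3)O 1/3 unhappy · (6,4)X 0/2 unhappy · (6,6)O 1/1 ok
Unsatisfied: (0,5), (0,6), (1,5), (2,5), (2,6), (3,3), (3,4), (3,6), (4,2), (4,3), (6,2), (6,3), (6,4) — 13 in total.

13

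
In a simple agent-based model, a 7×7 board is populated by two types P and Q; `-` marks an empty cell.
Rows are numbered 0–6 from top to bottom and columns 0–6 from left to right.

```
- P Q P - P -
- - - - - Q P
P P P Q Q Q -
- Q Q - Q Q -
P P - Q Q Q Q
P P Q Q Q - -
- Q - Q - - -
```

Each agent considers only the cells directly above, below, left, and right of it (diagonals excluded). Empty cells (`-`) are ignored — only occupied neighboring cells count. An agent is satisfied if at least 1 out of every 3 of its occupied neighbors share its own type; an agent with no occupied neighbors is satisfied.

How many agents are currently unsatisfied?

(0,1)P 0/1 ✗
(0,2)Q 0/2 ✗
(0,3)P 0/1 ✗
(0,5)P 0/1 ✗
(1,5)Q 1/3 ✓
(1,6)P 0/1 ✗
(2,0)P 1/1 ✓
(2,1)P 2/3 ✓
(2,2)P 1/3 ✓
(2,3)Q 1/2 ✓
(2,4)Q 3/3 ✓
(2,5)Q 3/3 ✓
(3,1)Q 1/3 ✓
(3,2)Q 1/2 ✓
(3,4)Q 3/3 ✓
(3,5)Q 3/3 ✓
(4,0)P 2/2 ✓
(4,1)P 2/3 ✓
(4,3)Q 2/2 ✓
(4,4)Q 4/4 ✓
(4,5)Q 3/3 ✓
(4,6)Q 1/1 ✓
(5,0)P 2/2 ✓
(5,1)P 2/4 ✓
(5,2)Q 1/2 ✓
(5,3)Q 4/4 ✓
(5,4)Q 2/2 ✓
(6,1)Q 0/1 ✗
(6,3)Q 1/1 ✓
Unsatisfied: (0,1), (0,2), (0,3), (0,5), (1,6), (6,1) — 6 in total.

6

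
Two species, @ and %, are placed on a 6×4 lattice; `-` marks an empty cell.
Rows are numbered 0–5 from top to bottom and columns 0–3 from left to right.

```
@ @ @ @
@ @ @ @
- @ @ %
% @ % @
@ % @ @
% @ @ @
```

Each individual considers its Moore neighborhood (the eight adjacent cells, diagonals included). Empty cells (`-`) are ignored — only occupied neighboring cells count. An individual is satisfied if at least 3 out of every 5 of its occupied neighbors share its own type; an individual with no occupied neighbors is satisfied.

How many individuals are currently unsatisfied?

7

(0,0)@ 3/3 ok
(0,1)@ 5/5 ok
(0,2)@ 5/5 ok
(0,3)@ 3/3 ok
(1,0)@ 4/4 ok
(1,1)@ 7/7 ok
(1,2)@ 7/8 ok
(1,3)@ 4/5 ok
(2,1)@ 5/7 ok
(2,2)@ 6/8 ok
(2,3)% 1/5 unhappy
(3,0)% 1/4 unhappy
(3,1)@ 4/7 unhappy
(3,2)% 2/8 unhappy
(3,3)@ 3/5 ok
(4,0)@ 2/5 unhappy
(4,1)% 3/8 unhappy
(4,2)@ 6/8 ok
(4,3)@ 4/5 ok
(5,0)% 1/3 unhappy
(5,1)@ 3/5 ok
(5,2)@ 4/5 ok
(5,3)@ 3/3 ok
Unsatisfied: (2,3), (3,0), (3,1), (3,2), (4,0), (4,1), (5,0) — 7 in total.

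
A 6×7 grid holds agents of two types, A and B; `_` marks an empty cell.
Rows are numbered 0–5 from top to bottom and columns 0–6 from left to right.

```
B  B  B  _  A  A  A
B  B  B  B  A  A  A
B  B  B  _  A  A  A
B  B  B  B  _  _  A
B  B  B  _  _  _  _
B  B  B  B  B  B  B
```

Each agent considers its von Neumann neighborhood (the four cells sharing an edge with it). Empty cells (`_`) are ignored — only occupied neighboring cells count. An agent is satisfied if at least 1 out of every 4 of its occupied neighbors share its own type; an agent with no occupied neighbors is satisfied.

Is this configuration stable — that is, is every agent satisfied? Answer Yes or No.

Yes

(0,0)B 2/2 ✓
(0,1)B 3/3 ✓
(0,2)B 2/2 ✓
(0,4)A 2/2 ✓
(0,5)A 3/3 ✓
(0,6)A 2/2 ✓
(1,0)B 3/3 ✓
(1,1)B 4/4 ✓
(1,2)B 4/4 ✓
(1,3)B 1/2 ✓
(1,4)A 3/4 ✓
(1,5)A 4/4 ✓
(1,6)A 3/3 ✓
(2,0)B 3/3 ✓
(2,1)B 4/4 ✓
(2,2)B 3/3 ✓
(2,4)A 2/2 ✓
(2,5)A 3/3 ✓
(2,6)A 3/3 ✓
(3,0)B 3/3 ✓
(3,1)B 4/4 ✓
(3,2)B 4/4 ✓
(3,3)B 1/1 ✓
(3,6)A 1/1 ✓
(4,0)B 3/3 ✓
(4,1)B 4/4 ✓
(4,2)B 3/3 ✓
(5,0)B 2/2 ✓
(5,1)B 3/3 ✓
(5,2)B 3/3 ✓
(5,3)B 2/2 ✓
(5,4)B 2/2 ✓
(5,5)B 2/2 ✓
(5,6)B 1/1 ✓
All meet the threshold, so the configuration is stable.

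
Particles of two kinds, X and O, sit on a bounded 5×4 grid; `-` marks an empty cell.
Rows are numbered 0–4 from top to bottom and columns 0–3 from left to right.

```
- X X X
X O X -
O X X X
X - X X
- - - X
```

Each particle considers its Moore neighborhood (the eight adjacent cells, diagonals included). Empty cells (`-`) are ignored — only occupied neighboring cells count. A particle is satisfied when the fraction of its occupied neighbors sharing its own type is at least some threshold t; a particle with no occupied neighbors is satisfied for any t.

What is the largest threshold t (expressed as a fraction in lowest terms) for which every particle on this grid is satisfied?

1/7

Row 0: (0,1)X 3/4 · (0,2)X 3/4 · (0,3)X 2/2
Row 1: (1,0)X 2/4 · (1,1)O 1/7 · (1,2)X 6/7
Row 2: (2,0)O 1/4 · (2,1)X 5/7 · (2,2)X 5/6 · (2,3)X 4/4
Row 3: (3,0)X 1/2 · (3,2)X 5/5 · (3,3)X 4/4
Row 4: (4,3)X 2/2
The smallest same-type fraction is 1/7 at (1,1), which reduces to 1/7. Any threshold above that leaves this particle unsatisfied.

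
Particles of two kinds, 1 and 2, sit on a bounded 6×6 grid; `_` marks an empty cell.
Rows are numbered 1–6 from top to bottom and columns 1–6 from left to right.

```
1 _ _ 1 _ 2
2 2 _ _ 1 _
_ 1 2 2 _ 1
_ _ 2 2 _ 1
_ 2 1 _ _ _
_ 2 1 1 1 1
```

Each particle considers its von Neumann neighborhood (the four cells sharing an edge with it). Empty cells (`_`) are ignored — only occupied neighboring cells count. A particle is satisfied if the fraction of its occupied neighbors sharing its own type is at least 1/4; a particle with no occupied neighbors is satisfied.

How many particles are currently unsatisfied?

(1,1)1 0/1 ✗
(1,4)1 0/0 ✓
(1,6)2 0/0 ✓
(2,1)2 1/2 ✓
(2,2)2 1/2 ✓
(2,5)1 0/0 ✓
(3,2)1 0/2 ✗
(3,3)2 2/3 ✓
(3,4)2 2/2 ✓
(3,6)1 1/1 ✓
(4,3)2 2/3 ✓
(4,4)2 2/2 ✓
(4,6)1 1/1 ✓
(5,2)2 1/2 ✓
(5,3)1 1/3 ✓
(6,2)2 1/2 ✓
(6,3)1 2/3 ✓
(6,4)1 2/2 ✓
(6,5)1 2/2 ✓
(6,6)1 1/1 ✓
Unsatisfied: (1,1), (3,2) — 2 in total.

2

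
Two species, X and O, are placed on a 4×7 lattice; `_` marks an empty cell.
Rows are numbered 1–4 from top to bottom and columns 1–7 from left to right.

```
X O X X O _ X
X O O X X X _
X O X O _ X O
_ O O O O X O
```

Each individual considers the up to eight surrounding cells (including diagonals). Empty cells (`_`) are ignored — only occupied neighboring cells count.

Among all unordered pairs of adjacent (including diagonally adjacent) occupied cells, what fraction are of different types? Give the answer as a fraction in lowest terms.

33/61

Scan each occupied cell's neighbors to the right and below (and the two forward diagonals) so each pair is counted once.
Row 1: X(1,1)–O(1,2)≠ X(1,1)–X(2,1)= X(1,1)–O(2,2)≠ O(1,2)–X(1,3)≠ O(1,2)–O(2,2)= O(1,2)–O(2,3)= O(1,2)–X(2,1)≠ X(1,3)–X(1,4)= X(1,3)–O(2,3)≠ X(1,3)–X(2,4)= X(1,3)–O(2,2)≠ X(1,4)–O(1,5)≠ X(1,4)–X(2,4)= X(1,4)–X(2,5)= X(1,4)–O(2,3)≠ O(1,5)–X(2,5)≠ O(1,5)–X(2,6)≠ O(1,5)–X(2,4)≠ X(1,7)–X(2,6)=  → 11/19 unlike.
Row 2: X(2,1)–O(2,2)≠ X(2,1)–X(3,1)= X(2,1)–O(3,2)≠ O(2,2)–O(2,3)= O(2,2)–O(3,2)= O(2,2)–X(3,3)≠ O(2,2)–X(3,1)≠ O(2,3)–X(2,4)≠ O(2,3)–X(3,3)≠ O(2,3)–O(3,4)= O(2,3)–O(3,2)= X(2,4)–X(2,5)= X(2,4)–O(3,4)≠ X(2,4)–X(3,3)= X(2,5)–X(2,6)= X(2,5)–X(3,6)= X(2,5)–O(3,4)≠ X(2,6)–X(3,6)= X(2,6)–O(3,7)≠  → 9/19 unlike.
Row 3: X(3,1)–O(3,2)≠ X(3,1)–O(4,2)≠ O(3,2)–X(3,3)≠ O(3,2)–O(4,2)= O(3,2)–O(4,3)= X(3,3)–O(3,4)≠ X(3,3)–O(4,3)≠ X(3,3)–O(4,4)≠ X(3,3)–O(4,2)≠ O(3,4)–O(4,4)= O(3,4)–O(4,5)= O(3,4)–O(4,3)= X(3,6)–O(3,7)≠ X(3,6)–X(4,6)= X(3,6)–O(4,7)≠ X(3,6)–O(4,5)≠ O(3,7)–O(4,7)= O(3,7)–X(4,6)≠  → 11/18 unlike.
Row 4: O(4,2)–O(4,3)= O(4,3)–O(4,4)= O(4,4)–O(4,5)= O(4,5)–X(4,6)≠ X(4,6)–O(4,7)≠  → 2/5 unlike.
Total adjacent occupied pairs: 61; unlike-type pairs: 33.
33/61 is already in lowest terms.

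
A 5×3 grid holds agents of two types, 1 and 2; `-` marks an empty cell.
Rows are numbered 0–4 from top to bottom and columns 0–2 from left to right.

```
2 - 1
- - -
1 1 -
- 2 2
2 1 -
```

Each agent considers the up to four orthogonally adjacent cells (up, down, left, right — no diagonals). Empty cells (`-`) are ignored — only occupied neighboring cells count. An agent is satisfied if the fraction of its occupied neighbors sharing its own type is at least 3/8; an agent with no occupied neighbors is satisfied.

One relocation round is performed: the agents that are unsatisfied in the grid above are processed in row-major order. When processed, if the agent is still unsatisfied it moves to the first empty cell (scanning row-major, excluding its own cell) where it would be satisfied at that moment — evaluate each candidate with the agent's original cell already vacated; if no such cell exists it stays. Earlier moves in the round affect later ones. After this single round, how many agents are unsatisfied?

1

Initially unsatisfied (in order): (3,1), (4,0), (4,1).
  (3,1) → (0,1).
  (4,0) → (1,0).
  (4,1): now satisfied by earlier moves; stays.
Resulting grid:
2 2 1
2 - -
1 1 -
- - 2
- 1 -
Unsatisfied now: (0,2).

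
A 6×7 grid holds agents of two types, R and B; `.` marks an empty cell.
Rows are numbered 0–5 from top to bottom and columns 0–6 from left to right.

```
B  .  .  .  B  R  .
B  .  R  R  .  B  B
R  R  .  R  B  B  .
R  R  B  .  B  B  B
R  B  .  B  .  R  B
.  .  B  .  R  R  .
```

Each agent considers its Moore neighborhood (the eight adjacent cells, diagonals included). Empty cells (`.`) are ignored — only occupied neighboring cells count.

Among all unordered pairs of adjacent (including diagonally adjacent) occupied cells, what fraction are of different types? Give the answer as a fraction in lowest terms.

7/19

Scan each occupied cell's neighbors to the right and below (and the two forward diagonals) so each pair is counted once.
Row 0: B(0,0)–B(1,0)= B(0,4)–R(0,5)≠ B(0,4)–B(1,5)= B(0,4)–R(1,3)≠ R(0,5)–B(1,5)≠ R(0,5)–B(1,6)≠  → 4/6 unlike.
Row 1: B(1,0)–R(2,0)≠ B(1,0)–R(2,1)≠ R(1,2)–R(1,3)= R(1,2)–R(2,3)= R(1,2)–R(2,1)= R(1,3)–R(2,3)= R(1,3)–B(2,4)≠ B(1,5)–B(1,6)= B(1,5)–B(2,5)= B(1,5)–B(2,4)= B(1,6)–B(2,5)=  → 3/11 unlike.
Row 2: R(2,0)–R(2,1)= R(2,0)–R(3,0)= R(2,0)–R(3,1)= R(2,1)–R(3,1)= R(2,1)–B(3,2)≠ R(2,1)–R(3,0)= R(2,3)–B(2,4)≠ R(2,3)–B(3,4)≠ R(2,3)–B(3,2)≠ B(2,4)–B(2,5)= B(2,4)–B(3,4)= B(2,4)–B(3,5)= B(2,5)–B(3,5)= B(2,5)–B(3,6)= B(2,5)–B(3,4)=  → 4/15 unlike.
Row 3: R(3,0)–R(3,1)= R(3,0)–R(4,0)= R(3,0)–B(4,1)≠ R(3,1)–B(3,2)≠ R(3,1)–B(4,1)≠ R(3,1)–R(4,0)= B(3,2)–B(4,3)= B(3,2)–B(4,1)= B(3,4)–B(3,5)= B(3,4)–R(4,5)≠ B(3,4)–B(4,3)= B(3,5)–B(3,6)= B(3,5)–R(4,5)≠ B(3,5)–B(4,6)= B(3,6)–B(4,6)= B(3,6)–R(4,5)≠  → 6/16 unlike.
Row 4: R(4,0)–B(4,1)≠ B(4,1)–B(5,2)= B(4,3)–R(5,4)≠ B(4,3)–B(5,2)= R(4,5)–B(4,6)≠ R(4,5)–R(5,5)= R(4,5)–R(5,4)= B(4,6)–R(5,5)≠  → 4/8 unlike.
Row 5: R(5,4)–R(5,5)=  → 0/1 unlike.
Total adjacent occupied pairs: 57; unlike-type pairs: 21.
21/57 reduces to 7/19.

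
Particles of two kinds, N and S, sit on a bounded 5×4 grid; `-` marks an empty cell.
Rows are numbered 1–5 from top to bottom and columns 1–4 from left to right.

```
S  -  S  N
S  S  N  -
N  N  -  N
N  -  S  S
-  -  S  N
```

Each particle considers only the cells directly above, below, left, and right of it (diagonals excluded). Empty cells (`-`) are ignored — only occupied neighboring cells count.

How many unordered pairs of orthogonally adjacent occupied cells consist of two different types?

8

Scan each occupied cell's neighbors to the right and below so each pair is counted once.
Row 1: S(1,1)–S(2,1)= S(1,3)–N(1,4)≠ S(1,3)–N(2,3)≠  → 2/3 unlike.
Row 2: S(2,1)–S(2,2)= S(2,1)–N(3,1)≠ S(2,2)–N(2,3)≠ S(2,2)–N(3,2)≠  → 3/4 unlike.
Row 3: N(3,1)–N(3,2)= N(3,1)–N(4,1)= N(3,4)–S(4,4)≠  → 1/3 unlike.
Row 4: S(4,3)–S(4,4)= S(4,3)–S(5,3)= S(4,4)–N(5,4)≠  → 1/3 unlike.
Row 5: S(5,3)–N(5,4)≠  → 1/1 unlike.
Total adjacent occupied pairs: 14; unlike-type pairs: 8.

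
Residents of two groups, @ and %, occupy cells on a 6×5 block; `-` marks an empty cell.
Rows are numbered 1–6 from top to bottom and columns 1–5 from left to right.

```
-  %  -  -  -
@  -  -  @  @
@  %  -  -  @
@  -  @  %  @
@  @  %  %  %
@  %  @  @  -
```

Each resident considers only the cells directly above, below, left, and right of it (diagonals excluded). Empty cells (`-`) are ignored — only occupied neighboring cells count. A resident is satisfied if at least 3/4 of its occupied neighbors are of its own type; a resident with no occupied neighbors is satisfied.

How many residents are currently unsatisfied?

12

Row 1: (1,2)% 0/0 satisfied
Row 2: (2,1)@ 1/1 satisfied · (2,4)@ 1/1 satisfied · (2,5)@ 2/2 satisfied
Row 3: (3,1)@ 2/3 not · (3,2)% 0/1 not · (3,5)@ 2/2 satisfied
Row 4: (4,1)@ 2/2 satisfied · (4,3)@ 0/2 not · (4,4)% 1/3 not · (4,5)@ 1/3 not
Row 5: (5,1)@ 3/3 satisfied · (5,2)@ 1/3 not · (5,3)% 1/4 not · (5,4)% 3/4 satisfied · (5,5)% 1/2 not
Row 6: (6,1)@ 1/2 not · (6,2)% 0/3 not · (6,3)@ 1/3 not · (6,4)@ 1/2 not
Unsatisfied: (3,1), (3,2), (4,3), (4,4), (4,5), (5,2), (5,3), (5,5), (6,1), (6,2), (6,3), (6,4) — 12 in total.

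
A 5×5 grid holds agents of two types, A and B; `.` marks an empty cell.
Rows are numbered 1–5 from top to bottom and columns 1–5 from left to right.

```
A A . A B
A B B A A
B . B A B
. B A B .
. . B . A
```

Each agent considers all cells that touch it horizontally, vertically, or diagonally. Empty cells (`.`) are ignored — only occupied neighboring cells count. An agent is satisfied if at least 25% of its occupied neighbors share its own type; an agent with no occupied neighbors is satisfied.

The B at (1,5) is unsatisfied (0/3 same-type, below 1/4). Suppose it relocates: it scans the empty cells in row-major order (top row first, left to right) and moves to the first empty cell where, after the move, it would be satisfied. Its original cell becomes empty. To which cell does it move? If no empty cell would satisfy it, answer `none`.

Vacating (1,5). Empty cells in order:
  (1,3): 2/5 same-type → satisfied — stop here.

(1,3)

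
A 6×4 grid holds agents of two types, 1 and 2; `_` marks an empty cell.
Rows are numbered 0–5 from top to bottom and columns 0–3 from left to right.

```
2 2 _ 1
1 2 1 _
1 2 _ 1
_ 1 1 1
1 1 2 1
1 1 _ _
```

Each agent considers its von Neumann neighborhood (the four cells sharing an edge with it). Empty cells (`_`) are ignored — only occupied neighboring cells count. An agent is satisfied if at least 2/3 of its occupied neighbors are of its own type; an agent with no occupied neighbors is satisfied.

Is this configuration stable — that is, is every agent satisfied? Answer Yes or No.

(0,0)2 1/2 not
(0,1)2 2/2 satisfied
(0,3)1 0/0 satisfied
(1,0)1 1/3 not
(1,1)2 2/4 not
(1,2)1 0/1 not
(2,0)1 1/2 not
(2,1)2 1/3 not
(2,3)1 1/1 satisfied
(3,1)1 2/3 satisfied
(3,2)1 2/3 satisfied
(3,3)1 3/3 satisfied
(4,0)1 2/2 satisfied
(4,1)1 3/4 satisfied
(4,2)2 0/3 not
(4,3)1 1/2 not
(5,0)1 2/2 satisfied
(5,1)1 2/2 satisfied
For instance (0,0) has only 1/2 same-type neighbors, below 2/3.

No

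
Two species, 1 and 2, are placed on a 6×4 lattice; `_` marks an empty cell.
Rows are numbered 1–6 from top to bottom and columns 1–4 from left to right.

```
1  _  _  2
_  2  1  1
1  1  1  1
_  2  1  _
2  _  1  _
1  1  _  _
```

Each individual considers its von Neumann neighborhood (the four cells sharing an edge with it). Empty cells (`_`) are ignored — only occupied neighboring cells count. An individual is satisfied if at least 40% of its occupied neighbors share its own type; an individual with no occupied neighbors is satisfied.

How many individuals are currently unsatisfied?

4

(1,1)1 0/0 ✓
(1,4)2 0/1 ✗
(2,2)2 0/2 ✗
(2,3)1 2/3 ✓
(2,4)1 2/3 ✓
(3,1)1 1/1 ✓
(3,2)1 2/4 ✓
(3,3)1 4/4 ✓
(3,4)1 2/2 ✓
(4,2)2 0/2 ✗
(4,3)1 2/3 ✓
(5,1)2 0/1 ✗
(5,3)1 1/1 ✓
(6,1)1 1/2 ✓
(6,2)1 1/1 ✓
Unsatisfied: (1,4), (2,2), (4,2), (5,1) — 4 in total.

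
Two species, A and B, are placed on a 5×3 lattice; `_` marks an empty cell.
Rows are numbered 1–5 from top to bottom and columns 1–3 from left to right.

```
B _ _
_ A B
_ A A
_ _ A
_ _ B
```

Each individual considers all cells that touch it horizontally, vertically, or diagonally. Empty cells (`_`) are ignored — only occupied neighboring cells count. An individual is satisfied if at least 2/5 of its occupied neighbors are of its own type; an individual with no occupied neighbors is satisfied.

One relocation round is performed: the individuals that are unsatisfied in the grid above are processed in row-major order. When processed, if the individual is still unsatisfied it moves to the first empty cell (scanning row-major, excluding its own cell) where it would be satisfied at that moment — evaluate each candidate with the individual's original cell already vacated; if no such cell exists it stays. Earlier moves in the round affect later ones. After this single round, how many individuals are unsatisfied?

0

Initially unsatisfied (in order): (1,1), (2,3), (5,3).
  (1,1) → (1,2).
  (2,3) → (1,1).
  (5,3) → (1,3).
Resulting grid:
B B B
_ A _
_ A A
_ _ A
_ _ _
All satisfied now.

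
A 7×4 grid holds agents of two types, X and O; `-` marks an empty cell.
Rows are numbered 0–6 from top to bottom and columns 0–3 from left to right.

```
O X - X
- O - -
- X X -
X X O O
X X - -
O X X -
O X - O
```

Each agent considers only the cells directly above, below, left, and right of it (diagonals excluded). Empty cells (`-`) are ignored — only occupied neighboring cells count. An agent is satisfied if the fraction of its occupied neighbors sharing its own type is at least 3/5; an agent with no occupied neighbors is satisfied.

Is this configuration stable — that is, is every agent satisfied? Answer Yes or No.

No

Row 0: (0,0)O 0/1 not · (0,1)X 0/2 not · (0,3)X 0/0 satisfied
Row 1: (1,1)O 0/2 not
Row 2: (2,1)X 2/3 satisfied · (2,2)X 1/2 not
Row 3: (3,0)X 2/2 satisfied · (3,1)X 3/4 satisfied · (3,2)O 1/3 not · (3,3)O 1/1 satisfied
Row 4: (4,0)X 2/3 satisfied · (4,1)X 3/3 satisfied
Row 5: (5,0)O 1/3 not · (5,1)X 3/4 satisfied · (5,2)X 1/1 satisfied
Row 6: (6,0)O 1/2 not · (6,1)X 1/2 not · (6,3)O 0/0 satisfied
For instance (0,0) has only 0/1 same-type neighbors, below 3/5.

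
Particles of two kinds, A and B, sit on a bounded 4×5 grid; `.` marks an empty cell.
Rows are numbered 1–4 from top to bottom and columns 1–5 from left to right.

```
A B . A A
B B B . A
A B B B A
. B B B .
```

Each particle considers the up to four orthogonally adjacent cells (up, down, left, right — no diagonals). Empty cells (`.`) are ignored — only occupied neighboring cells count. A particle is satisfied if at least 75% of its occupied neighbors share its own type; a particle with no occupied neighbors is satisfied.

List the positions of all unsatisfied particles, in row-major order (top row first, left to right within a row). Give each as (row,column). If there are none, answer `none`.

(1,1), (1,2), (2,1), (3,1), (3,4), (3,5)

Row 1: (1,1)A 0/2 not · (1,2)B 1/2 not · (1,4)A 1/1 satisfied · (1,5)A 2/2 satisfied
Row 2: (2,1)B 1/3 not · (2,2)B 4/4 satisfied · (2,3)B 2/2 satisfied · (2,5)A 2/2 satisfied
Row 3: (3,1)A 0/2 not · (3,2)B 3/4 satisfied · (3,3)B 4/4 satisfied · (3,4)B 2/3 not · (3,5)A 1/2 not
Row 4: (4,2)B 2/2 satisfied · (4,3)B 3/3 satisfied · (4,4)B 2/2 satisfied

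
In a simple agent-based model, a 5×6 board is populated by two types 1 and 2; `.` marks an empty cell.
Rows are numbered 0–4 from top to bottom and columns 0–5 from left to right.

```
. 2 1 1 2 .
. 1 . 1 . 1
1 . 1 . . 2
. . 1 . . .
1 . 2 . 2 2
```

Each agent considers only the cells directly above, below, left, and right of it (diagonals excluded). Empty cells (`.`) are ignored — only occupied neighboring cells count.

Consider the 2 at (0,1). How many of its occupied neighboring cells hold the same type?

0

Occupied neighbors of (0,1): (1,1)=1, (0,2)=1.
Same type (2): 0 of 2.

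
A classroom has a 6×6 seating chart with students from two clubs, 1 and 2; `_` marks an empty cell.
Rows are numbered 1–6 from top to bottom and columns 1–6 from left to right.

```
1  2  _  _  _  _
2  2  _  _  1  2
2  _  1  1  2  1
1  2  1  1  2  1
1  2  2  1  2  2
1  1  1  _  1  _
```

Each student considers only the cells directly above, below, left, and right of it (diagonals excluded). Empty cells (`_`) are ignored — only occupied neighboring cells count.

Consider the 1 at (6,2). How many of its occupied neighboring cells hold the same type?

2

Occupied neighbors of (6,2): (5,2)=2, (6,1)=1, (6,3)=1.
Same type (1): 2 of 3.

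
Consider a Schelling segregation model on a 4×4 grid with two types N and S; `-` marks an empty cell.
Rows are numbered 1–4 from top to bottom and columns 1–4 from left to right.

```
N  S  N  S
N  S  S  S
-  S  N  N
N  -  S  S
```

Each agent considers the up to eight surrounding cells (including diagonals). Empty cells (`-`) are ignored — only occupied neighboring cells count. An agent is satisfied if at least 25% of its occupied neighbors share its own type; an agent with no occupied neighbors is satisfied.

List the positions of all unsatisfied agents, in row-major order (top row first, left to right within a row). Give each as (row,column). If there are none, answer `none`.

(1,3), (3,3), (3,4), (4,1)

Row 1: (1,1)N 1/3 ok · (1,2)S 2/5 ok · (1,3)N 0/5 unhappy · (1,4)S 2/3 ok
Row 2: (2,1)N 1/4 ok · (2,2)S 3/7 ok · (2,3)S 5/8 ok · (2,4)S 2/5 ok
Row 3: (3,2)S 3/6 ok · (3,3)N 1/7 unhappy · (3,4)N 1/5 unhappy
Row 4: (4,1)N 0/1 unhappy · (4,3)S 2/4 ok · (4,4)S 1/3 ok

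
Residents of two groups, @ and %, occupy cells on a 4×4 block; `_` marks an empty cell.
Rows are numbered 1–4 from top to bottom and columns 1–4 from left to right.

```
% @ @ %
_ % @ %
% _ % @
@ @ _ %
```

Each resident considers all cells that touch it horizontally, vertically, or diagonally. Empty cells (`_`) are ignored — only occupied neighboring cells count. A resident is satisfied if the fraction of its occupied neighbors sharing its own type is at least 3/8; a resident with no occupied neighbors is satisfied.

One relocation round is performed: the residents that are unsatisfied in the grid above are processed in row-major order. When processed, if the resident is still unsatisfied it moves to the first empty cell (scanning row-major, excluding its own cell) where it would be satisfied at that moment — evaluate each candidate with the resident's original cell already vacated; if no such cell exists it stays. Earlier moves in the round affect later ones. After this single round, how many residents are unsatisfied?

Initially unsatisfied (in order): (1,4), (3,1), (3,4), (4,2).
  (1,4) → (2,1).
  (3,1): now satisfied by earlier moves; stays.
  (3,4) → (1,4).
  (4,2): no empty cell satisfies it; stays.
Resulting grid:
% @ @ @
% % @ %
% _ % _
@ @ _ %
Unsatisfied now: (2,4), (4,2).

2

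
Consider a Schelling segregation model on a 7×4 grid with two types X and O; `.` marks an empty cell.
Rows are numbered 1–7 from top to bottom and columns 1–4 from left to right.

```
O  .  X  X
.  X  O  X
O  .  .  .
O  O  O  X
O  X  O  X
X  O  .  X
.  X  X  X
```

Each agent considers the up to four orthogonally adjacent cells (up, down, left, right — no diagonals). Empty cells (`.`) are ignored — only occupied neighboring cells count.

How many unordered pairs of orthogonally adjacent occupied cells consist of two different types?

12

Scan each occupied cell's neighbors to the right and below so each pair is counted once.
From row 1: 1 unlike of 3 pairs (running 1/3).
From row 2: 2 unlike of 2 pairs (running 3/5).
From row 3: 0 unlike of 1 pairs (running 3/6).
From row 4: 2 unlike of 7 pairs (running 5/13).
From row 5: 5 unlike of 6 pairs (running 10/19).
From row 6: 2 unlike of 3 pairs (running 12/22).
From row 7: 0 unlike of 2 pairs (running 12/24).
Total adjacent occupied pairs: 24; unlike-type pairs: 12.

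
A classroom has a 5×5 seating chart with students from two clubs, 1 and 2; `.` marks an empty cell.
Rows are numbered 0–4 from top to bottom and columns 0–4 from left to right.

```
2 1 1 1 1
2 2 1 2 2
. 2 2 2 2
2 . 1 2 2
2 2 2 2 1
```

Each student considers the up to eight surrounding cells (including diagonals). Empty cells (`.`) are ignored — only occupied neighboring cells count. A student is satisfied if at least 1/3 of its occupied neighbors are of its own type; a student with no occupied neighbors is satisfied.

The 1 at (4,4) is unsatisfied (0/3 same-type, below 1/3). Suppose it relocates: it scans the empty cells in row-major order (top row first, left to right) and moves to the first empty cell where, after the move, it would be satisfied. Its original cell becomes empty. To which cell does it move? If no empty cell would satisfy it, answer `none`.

Vacating (4,4). Empty cells in order:
  (2,0): 0/4 same-type → still unsatisfied.
  (3,1): 1/7 same-type → still unsatisfied.

none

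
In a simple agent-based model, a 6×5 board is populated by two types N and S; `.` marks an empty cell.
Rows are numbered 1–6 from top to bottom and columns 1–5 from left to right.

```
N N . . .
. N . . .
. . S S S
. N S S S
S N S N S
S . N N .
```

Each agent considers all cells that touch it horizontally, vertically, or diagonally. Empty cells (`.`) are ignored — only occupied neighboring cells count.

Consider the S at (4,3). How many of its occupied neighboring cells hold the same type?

Occupied neighbors of (4,3): (3,3)=S, (3,4)=S, (4,2)=N, (4,4)=S, (5,2)=N, (5,3)=S, (5,4)=N.
Same type (S): 4 of 7.

4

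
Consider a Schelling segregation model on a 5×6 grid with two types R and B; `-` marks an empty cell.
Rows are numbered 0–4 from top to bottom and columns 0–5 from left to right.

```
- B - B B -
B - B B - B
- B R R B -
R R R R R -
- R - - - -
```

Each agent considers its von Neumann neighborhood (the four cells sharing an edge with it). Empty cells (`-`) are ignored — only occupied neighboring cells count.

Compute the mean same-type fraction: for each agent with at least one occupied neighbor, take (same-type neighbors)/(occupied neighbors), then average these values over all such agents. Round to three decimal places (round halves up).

0.673

Row 0: (0,1)B — no occupied neighbors · (0,3)B 2/2 · (0,4)B 1/1
Row 1: (1,0)B — no occupied neighbors · (1,2)B 1/2 · (1,3)B 2/3 · (1,5)B — no occupied neighbors
Row 2: (2,1)B 0/2 · (2,2)R 2/4 · (2,3)R 2/4 · (2,4)B 0/2
Row 3: (3,0)R 1/1 · (3,1)R 3/4 · (3,2)R 3/3 · (3,3)R 3/3 · (3,4)R 1/2
Row 4: (4,1)R 1/1
Sum over 14 agents: 2/2 + 1/1 + 1/2 + 2/3 + 0/2 + 2/4 + 2/4 + 0/2 + 1/1 + 3/4 + 3/3 + 3/3 + 1/2 + 1/1 = 113/12; mean = 113/12 ÷ 14 = 113/168 = 0.672619… → 0.673.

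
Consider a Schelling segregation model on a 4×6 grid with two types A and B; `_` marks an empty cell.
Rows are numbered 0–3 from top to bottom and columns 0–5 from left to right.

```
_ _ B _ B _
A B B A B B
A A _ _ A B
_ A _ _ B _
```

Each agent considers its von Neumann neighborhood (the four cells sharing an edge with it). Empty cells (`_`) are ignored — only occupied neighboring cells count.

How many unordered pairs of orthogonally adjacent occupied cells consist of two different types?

Scan each occupied cell's neighbors to the right and below so each pair is counted once.
Row 0: B(0,2)–B(1,2)= B(0,4)–B(1,4)=  → 0/2 unlike.
Row 1: A(1,0)–B(1,1)≠ A(1,0)–A(2,0)= B(1,1)–B(1,2)= B(1,1)–A(2,1)≠ B(1,2)–A(1,3)≠ A(1,3)–B(1,4)≠ B(1,4)–B(1,5)= B(1,4)–A(2,4)≠ B(1,5)–B(2,5)=  → 5/9 unlike.
Row 2: A(2,0)–A(2,1)= A(2,1)–A(3,1)= A(2,4)–B(2,5)≠ A(2,4)–B(3,4)≠  → 2/4 unlike.
Total adjacent occupied pairs: 15; unlike-type pairs: 7.

7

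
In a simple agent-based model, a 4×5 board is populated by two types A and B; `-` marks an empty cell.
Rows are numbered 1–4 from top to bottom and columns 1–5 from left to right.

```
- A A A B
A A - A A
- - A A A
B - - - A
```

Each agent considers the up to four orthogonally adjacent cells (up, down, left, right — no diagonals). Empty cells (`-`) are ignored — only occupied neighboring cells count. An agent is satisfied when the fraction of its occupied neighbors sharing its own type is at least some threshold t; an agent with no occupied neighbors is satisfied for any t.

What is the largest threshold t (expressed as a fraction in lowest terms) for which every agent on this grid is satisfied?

0/1

(1,2)A 2/2
(1,3)A 2/2
(1,4)A 2/3
(1,5)B 0/2
(2,1)A 1/1
(2,2)A 2/2
(2,4)A 3/3
(2,5)A 2/3
(3,3)A 1/1
(3,4)A 3/3
(3,5)A 3/3
(4,1)B — no occupied neighbors
(4,5)A 1/1
The smallest same-type fraction is 0/2 at (1,5), which reduces to 0/1. Any threshold above that leaves this agent unsatisfied.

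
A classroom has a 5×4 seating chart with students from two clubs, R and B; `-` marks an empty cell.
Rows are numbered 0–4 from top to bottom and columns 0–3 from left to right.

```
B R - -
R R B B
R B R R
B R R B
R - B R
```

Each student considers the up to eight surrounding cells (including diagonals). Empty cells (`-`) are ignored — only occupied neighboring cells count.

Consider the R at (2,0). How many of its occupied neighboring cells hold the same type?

Occupied neighbors of (2,0): (1,0)=R, (1,1)=R, (2,1)=B, (3,0)=B, (3,1)=R.
Same type (R): 3 of 5.

3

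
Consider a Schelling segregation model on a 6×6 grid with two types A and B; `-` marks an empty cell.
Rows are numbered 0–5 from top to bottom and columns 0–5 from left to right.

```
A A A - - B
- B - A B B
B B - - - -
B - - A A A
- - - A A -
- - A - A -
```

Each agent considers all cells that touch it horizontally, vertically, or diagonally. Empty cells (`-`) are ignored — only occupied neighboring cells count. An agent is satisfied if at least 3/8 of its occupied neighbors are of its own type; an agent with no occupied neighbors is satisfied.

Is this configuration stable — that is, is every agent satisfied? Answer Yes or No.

(0,0)A 1/2 satisfied
(0,1)A 2/3 satisfied
(0,2)A 2/3 satisfied
(0,5)B 2/2 satisfied
(1,1)B 2/5 satisfied
(1,3)A 1/2 satisfied
(1,4)B 2/3 satisfied
(1,5)B 2/2 satisfied
(2,0)B 3/3 satisfied
(2,1)B 3/3 satisfied
(3,0)B 2/2 satisfied
(3,3)A 3/3 satisfied
(3,4)A 4/4 satisfied
(3,5)A 2/2 satisfied
(4,3)A 5/5 satisfied
(4,4)A 5/5 satisfied
(5,2)A 1/1 satisfied
(5,4)A 2/2 satisfied
All meet the threshold, so the configuration is stable.

Yes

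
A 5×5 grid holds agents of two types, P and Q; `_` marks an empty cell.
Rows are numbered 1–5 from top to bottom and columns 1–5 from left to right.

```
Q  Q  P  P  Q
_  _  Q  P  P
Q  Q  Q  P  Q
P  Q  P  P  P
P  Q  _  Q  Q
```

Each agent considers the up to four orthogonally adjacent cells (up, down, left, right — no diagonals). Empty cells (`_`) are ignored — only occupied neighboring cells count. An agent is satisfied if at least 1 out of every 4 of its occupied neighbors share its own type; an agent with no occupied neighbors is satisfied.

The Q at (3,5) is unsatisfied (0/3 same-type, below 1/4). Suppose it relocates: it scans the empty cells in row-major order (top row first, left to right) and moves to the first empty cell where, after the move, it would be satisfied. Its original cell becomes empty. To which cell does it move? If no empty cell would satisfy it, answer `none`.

(2,1)

Vacating (3,5). Empty cells in order:
  (2,1): 2/2 same-type → satisfied — stop here.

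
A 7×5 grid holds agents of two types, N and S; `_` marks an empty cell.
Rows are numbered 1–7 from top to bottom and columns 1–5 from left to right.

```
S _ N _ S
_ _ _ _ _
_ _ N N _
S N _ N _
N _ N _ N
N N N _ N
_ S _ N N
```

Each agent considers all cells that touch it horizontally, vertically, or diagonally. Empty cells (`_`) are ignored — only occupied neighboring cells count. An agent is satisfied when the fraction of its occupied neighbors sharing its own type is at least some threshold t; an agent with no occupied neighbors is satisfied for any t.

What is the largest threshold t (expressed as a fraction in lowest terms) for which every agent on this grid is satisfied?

(1,1)S — no occupied neighbors
(1,3)N — no occupied neighbors
(1,5)S — no occupied neighbors
(3,3)N 3/3
(3,4)N 2/2
(4,1)S 0/2
(4,2)N 3/4
(4,4)N 4/4
(5,1)N 3/4
(5,3)N 4/4
(5,5)N 2/2
(6,1)N 2/3
(6,2)N 4/5
(6,3)N 3/4
(6,5)N 3/3
(7,2)S 0/3
(7,4)N 3/3
(7,5)N 2/2
The smallest same-type fraction is 0/2 at (4,1), which reduces to 0/1. Any threshold above that leaves this agent unsatisfied.

0/1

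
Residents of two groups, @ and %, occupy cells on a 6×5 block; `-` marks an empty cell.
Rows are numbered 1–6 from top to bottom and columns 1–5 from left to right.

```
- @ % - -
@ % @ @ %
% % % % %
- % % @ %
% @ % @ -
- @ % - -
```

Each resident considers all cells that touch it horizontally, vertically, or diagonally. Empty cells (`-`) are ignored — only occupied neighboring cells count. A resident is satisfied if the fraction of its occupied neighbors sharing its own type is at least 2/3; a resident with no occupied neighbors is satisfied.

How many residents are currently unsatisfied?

Row 1: (1,2)@ 2/4 ✗ · (1,3)% 1/4 ✗
Row 2: (2,1)@ 1/4 ✗ · (2,2)% 4/7 ✗ · (2,3)@ 2/7 ✗ · (2,4)@ 1/6 ✗ · (2,5)% 2/3 ✓
Row 3: (3,1)% 3/4 ✓ · (3,2)% 5/7 ✓ · (3,3)% 5/8 ✗ · (3,4)% 5/8 ✗ · (3,5)% 3/5 ✗
Row 4: (4,2)% 6/7 ✓ · (4,3)% 5/8 ✗ · (4,4)@ 1/7 ✗ · (4,5)% 2/4 ✗
Row 5: (5,1)% 1/3 ✗ · (5,2)@ 1/6 ✗ · (5,3)% 3/7 ✗ · (5,4)@ 1/5 ✗
Row 6: (6,2)@ 1/4 ✗ · (6,3)% 1/4 ✗
Unsatisfied: (1,2), (1,3), (2,1), (2,2), (2,3), (2,4), (3,3), (3,4), (3,5), (4,3), (4,4), (4,5), (5,1), (5,2), (5,3), (5,4), (6,2), (6,3) — 18 in total.

18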